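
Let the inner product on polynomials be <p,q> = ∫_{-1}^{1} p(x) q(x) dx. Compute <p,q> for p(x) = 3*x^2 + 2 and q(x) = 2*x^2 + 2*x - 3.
<p,q> = -194/15

Expand the product: p(x)·q(x) = 6*x^4 + 6*x^3 - 5*x^2 + 4*x - 6.
∫_{-1}^{1} of each monomial x^k gives [2/(k+1) if k even, 0 if k odd]. Integrating term-by-term (or equivalently evaluating the antiderivative F(x) = 6*x^5/5 + 3*x^4/2 - 5*x^3/3 + 2*x^2 - 6*x at the endpoints):
  F(1) − F(−1) = -89/30 − (299/30) = -194/15.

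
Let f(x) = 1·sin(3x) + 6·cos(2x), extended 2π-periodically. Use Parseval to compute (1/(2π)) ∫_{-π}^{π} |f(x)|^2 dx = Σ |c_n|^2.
Σ |c_n|^2 = 37/2

Expand |f|^2 and use orthogonality of {sin(nx), cos(mx)} on [-π, π]:
  ∫_{-π}^{π} sin(nx)^2 dx = π, ∫ cos(mx)^2 dx = π, and cross terms integrate to 0.
So ∫_{-π}^{π} f(x)^2 dx = 1^2 · π + 6^2 · π = (1 + 36)π.
Divide by 2π: (1 + 36)/2 = 37/2.
By Parseval, this equals Σ |c_n|^2.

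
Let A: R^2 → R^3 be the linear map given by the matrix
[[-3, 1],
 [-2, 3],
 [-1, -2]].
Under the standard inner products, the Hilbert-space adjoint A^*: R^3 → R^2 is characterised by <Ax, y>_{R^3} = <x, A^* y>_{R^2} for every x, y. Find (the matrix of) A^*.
A^* = A^T =
[[-3, -2, -1],
 [1, 3, -2]]

For real matrices with standard dot products, the defining identity <Ax, y> = <x, A^* y> gives (Ax)^T y = x^T (A^*) y, i.e. x^T A^T y = x^T (A^*) y. Since this holds for all x, y, we must have A^* = A^T. Therefore
A^* =
[[-3, -2, -1],
 [1, 3, -2]].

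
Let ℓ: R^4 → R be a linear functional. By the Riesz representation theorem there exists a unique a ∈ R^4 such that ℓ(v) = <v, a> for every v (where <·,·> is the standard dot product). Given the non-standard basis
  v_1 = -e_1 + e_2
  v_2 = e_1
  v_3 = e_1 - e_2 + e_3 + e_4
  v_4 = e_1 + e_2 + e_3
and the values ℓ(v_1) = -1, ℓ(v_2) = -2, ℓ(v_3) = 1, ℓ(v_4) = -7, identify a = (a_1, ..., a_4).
a = (-2, -3, -2, 2)

Write a = (a_1, ..., a_4) in the standard basis. For each basis vector v_i, ℓ(v_i) = <v_i, a> is a linear equation in the a_j's. Collect the n equations into a matrix system V a = ℓ, where row i of V is v_i (expressed in the standard basis). Since V is invertible (lower-triangular with 1s on the diagonal, up to permutation), solve by back-substitution:
  V =
[[-1, 1, 0, 0],
 [1, 0, 0, 0],
 [1, -1, 1, 1],
 [1, 1, 1, 0]]
  V a = (-1, -2, 1, -7)
Solving gives a = (-2, -3, -2, 2).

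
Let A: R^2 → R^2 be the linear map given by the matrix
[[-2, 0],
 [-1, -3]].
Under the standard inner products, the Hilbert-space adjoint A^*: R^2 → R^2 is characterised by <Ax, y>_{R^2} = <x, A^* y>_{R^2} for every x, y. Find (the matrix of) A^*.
A^* = A^T =
[[-2, -1],
 [0, -3]]

For real matrices with standard dot products, the defining identity <Ax, y> = <x, A^* y> gives (Ax)^T y = x^T (A^*) y, i.e. x^T A^T y = x^T (A^*) y. Since this holds for all x, y, we must have A^* = A^T. Therefore
A^* =
[[-2, -1],
 [0, -3]].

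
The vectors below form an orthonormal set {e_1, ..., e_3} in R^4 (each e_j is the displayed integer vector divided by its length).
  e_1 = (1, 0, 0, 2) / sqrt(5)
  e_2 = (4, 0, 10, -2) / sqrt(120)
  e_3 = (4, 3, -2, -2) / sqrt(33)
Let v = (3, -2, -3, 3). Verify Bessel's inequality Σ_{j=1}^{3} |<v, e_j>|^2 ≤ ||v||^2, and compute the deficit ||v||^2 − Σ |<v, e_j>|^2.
Σ |<v, e_j>|^2 = 243/11; ||v||^2 = 31; deficit = 98/11

Write each e_j = u_j / sqrt(<u_j, u_j>) where u_j is the displayed integer vector. Then <v, e_j> = <v, u_j> / sqrt(<u_j, u_j>), so |<v, e_j>|^2 = <v, u_j>^2 / <u_j, u_j>.
Coefficients: <v, e_1> = 9/sqrt(5), <v, e_2> = -24/sqrt(120), <v, e_3> = 6/sqrt(33).
Square and sum: Σ |<v, e_j>|^2 = 243/11.
Compute ||v||^2 = v·v = 31.
Deficit = 31 − 243/11 = 98/11 ≥ 0, confirming Bessel's inequality. (The deficit equals ||v − Σ <v,e_j> e_j||^2, the squared distance from v to span{e_j}.)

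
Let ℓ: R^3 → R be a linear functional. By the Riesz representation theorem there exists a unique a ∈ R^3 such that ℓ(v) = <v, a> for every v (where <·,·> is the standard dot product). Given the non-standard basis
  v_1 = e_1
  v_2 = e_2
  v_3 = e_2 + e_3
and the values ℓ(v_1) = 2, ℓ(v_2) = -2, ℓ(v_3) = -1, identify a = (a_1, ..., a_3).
a = (2, -2, 1)

Write a = (a_1, ..., a_3) in the standard basis. For each basis vector v_i, ℓ(v_i) = <v_i, a> is a linear equation in the a_j's. Collect the n equations into a matrix system V a = ℓ, where row i of V is v_i (expressed in the standard basis). Since V is invertible (lower-triangular with 1s on the diagonal, up to permutation), solve by back-substitution:
  V =
[[1, 0, 0],
 [0, 1, 0],
 [0, 1, 1]]
  V a = (2, -2, -1)
Solving gives a = (2, -2, 1).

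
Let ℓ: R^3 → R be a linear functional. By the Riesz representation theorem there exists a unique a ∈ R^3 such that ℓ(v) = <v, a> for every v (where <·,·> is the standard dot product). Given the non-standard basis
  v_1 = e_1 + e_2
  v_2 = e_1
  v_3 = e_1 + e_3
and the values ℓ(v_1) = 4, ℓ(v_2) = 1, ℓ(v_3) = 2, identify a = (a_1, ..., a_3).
a = (1, 3, 1)

Write a = (a_1, ..., a_3) in the standard basis. For each basis vector v_i, ℓ(v_i) = <v_i, a> is a linear equation in the a_j's. Collect the n equations into a matrix system V a = ℓ, where row i of V is v_i (expressed in the standard basis). Since V is invertible (lower-triangular with 1s on the diagonal, up to permutation), solve by back-substitution:
  V =
[[1, 1, 0],
 [1, 0, 0],
 [1, 0, 1]]
  V a = (4, 1, 2)
Solving gives a = (1, 3, 1).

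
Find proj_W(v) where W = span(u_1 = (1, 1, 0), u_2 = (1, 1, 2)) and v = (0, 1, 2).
proj_W(v) = (1/2, 1/2, 2)

Set up U = [u_1 | ... | u_2] ∈ R^(3×2). The projector onto W = col(U) is P = U (U^T U)^(-1) U^T.
Compute U^T U =
  [2, 2]
  [2, 6],
and U^T v = (1, 5).
Solve U^T U · c = U^T v for the coefficients: c = (-1/2, 1). The projection is proj_W(v) = U c.
Check: (v - proj_W(v)) · u_1 = 0  (should be 0).
Check: (v - proj_W(v)) · u_2 = 0  (should be 0).
Result: proj_W(v) = (1/2, 1/2, 2).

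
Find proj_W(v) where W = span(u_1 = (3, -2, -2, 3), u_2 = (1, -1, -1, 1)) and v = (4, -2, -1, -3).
proj_W(v) = (1/2, -3/2, -3/2, 1/2)

Set up U = [u_1 | ... | u_2] ∈ R^(4×2). The projector onto W = col(U) is P = U (U^T U)^(-1) U^T.
Compute U^T U =
  [26, 10]
  [10, 4],
and U^T v = (9, 4).
Solve U^T U · c = U^T v for the coefficients: c = (-1, 7/2). The projection is proj_W(v) = U c.
Check: (v - proj_W(v)) · u_1 = 0  (should be 0).
Check: (v - proj_W(v)) · u_2 = 0  (should be 0).
Result: proj_W(v) = (1/2, -3/2, -3/2, 1/2).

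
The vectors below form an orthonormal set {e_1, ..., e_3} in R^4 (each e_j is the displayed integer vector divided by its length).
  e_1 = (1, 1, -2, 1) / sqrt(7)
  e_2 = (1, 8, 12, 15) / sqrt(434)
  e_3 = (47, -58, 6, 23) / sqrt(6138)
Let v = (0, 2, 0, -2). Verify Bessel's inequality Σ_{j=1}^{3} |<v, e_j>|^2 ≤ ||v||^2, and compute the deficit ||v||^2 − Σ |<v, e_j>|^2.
Σ |<v, e_j>|^2 = 52/11; ||v||^2 = 8; deficit = 36/11

Write each e_j = u_j / sqrt(<u_j, u_j>) where u_j is the displayed integer vector. Then <v, e_j> = <v, u_j> / sqrt(<u_j, u_j>), so |<v, e_j>|^2 = <v, u_j>^2 / <u_j, u_j>.
Coefficients: <v, e_1> = 0/sqrt(7), <v, e_2> = -14/sqrt(434), <v, e_3> = -162/sqrt(6138).
Square and sum: Σ |<v, e_j>|^2 = 52/11.
Compute ||v||^2 = v·v = 8.
Deficit = 8 − 52/11 = 36/11 ≥ 0, confirming Bessel's inequality. (The deficit equals ||v − Σ <v,e_j> e_j||^2, the squared distance from v to span{e_j}.)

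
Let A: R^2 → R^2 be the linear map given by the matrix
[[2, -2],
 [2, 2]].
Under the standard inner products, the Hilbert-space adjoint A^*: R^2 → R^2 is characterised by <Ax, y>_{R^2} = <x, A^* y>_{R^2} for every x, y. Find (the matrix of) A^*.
A^* = A^T =
[[2, 2],
 [-2, 2]]

For real matrices with standard dot products, the defining identity <Ax, y> = <x, A^* y> gives (Ax)^T y = x^T (A^*) y, i.e. x^T A^T y = x^T (A^*) y. Since this holds for all x, y, we must have A^* = A^T. Therefore
A^* =
[[2, 2],
 [-2, 2]].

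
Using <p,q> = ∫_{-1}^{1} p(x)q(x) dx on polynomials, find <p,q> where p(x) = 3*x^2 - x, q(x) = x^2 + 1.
<p,q> = 16/5

Expand the product: p(x)·q(x) = 3*x^4 - x^3 + 3*x^2 - x.
∫_{-1}^{1} of each monomial x^k gives [2/(k+1) if k even, 0 if k odd]. Integrating term-by-term (or equivalently evaluating the antiderivative F(x) = 3*x^5/5 - x^4/4 + x^3 - x^2/2 at the endpoints):
  F(1) − F(−1) = 17/20 − (-47/20) = 16/5.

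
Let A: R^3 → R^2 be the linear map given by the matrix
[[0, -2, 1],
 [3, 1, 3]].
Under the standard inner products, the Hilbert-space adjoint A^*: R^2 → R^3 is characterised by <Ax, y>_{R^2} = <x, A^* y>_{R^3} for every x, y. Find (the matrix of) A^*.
A^* = A^T =
[[0, 3],
 [-2, 1],
 [1, 3]]

For real matrices with standard dot products, the defining identity <Ax, y> = <x, A^* y> gives (Ax)^T y = x^T (A^*) y, i.e. x^T A^T y = x^T (A^*) y. Since this holds for all x, y, we must have A^* = A^T. Therefore
A^* =
[[0, 3],
 [-2, 1],
 [1, 3]].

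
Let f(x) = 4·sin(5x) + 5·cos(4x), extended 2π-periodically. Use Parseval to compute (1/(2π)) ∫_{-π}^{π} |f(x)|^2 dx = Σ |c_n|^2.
Σ |c_n|^2 = 41/2

Expand |f|^2 and use orthogonality of {sin(nx), cos(mx)} on [-π, π]:
  ∫_{-π}^{π} sin(nx)^2 dx = π, ∫ cos(mx)^2 dx = π, and cross terms integrate to 0.
So ∫_{-π}^{π} f(x)^2 dx = 4^2 · π + 5^2 · π = (16 + 25)π.
Divide by 2π: (16 + 25)/2 = 41/2.
By Parseval, this equals Σ |c_n|^2.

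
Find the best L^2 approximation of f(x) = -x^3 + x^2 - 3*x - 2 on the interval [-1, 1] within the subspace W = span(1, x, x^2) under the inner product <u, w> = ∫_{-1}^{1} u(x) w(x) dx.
g(x) = x^2 - 18*x/5 - 2

The best approximation g ∈ W is the orthogonal projection of f onto W. Writing g = a_0 + a_1 x + a_2 x^2, the coefficients solve the normal equations G · a = b where
  G_{ij} = <φ_i, φ_j> and b_i = <f, φ_i>, with φ_0 = 1, φ_1 = x, φ_2 = x^2.
G =
  [2, 0, 2/3]
  [0, 2/3, 0]
  [2/3, 0, 2/5],
b = (-10/3, -12/5, -14/15).
Solving gives a_0 = -2, a_1 = -18/5, a_2 = 1, so
  g(x) = x^2 - 18*x/5 - 2.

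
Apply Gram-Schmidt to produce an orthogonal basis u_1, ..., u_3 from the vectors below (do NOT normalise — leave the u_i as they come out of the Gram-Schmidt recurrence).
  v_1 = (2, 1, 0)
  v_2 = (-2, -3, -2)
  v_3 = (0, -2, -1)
Orthogonal basis:
  u_1 = (2, 1, 0)
  u_2 = (4/5, -8/5, -2)
  u_3 = (2/9, -4/9, 4/9)

Apply the Gram-Schmidt recurrence
  u_1 = v_1
  u_i = v_i − Σ_{j<i} ((v_i · u_j) / (u_j · u_j)) · u_j.

Step by step this gives:
  u_1 = (2, 1, 0)
  u_2 = (4/5, -8/5, -2)
  u_3 = (2/9, -4/9, 4/9)

Orthogonality check:
  u_2 · u_1 = 0 (should be 0)
  u_3 · u_1 = 0 (should be 0)
  u_3 · u_2 = 0 (should be 0)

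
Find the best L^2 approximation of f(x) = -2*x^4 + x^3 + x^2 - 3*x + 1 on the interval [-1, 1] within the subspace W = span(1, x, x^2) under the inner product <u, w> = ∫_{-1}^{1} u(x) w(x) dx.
g(x) = -5*x^2/7 - 12*x/5 + 41/35

The best approximation g ∈ W is the orthogonal projection of f onto W. Writing g = a_0 + a_1 x + a_2 x^2, the coefficients solve the normal equations G · a = b where
  G_{ij} = <φ_i, φ_j> and b_i = <f, φ_i>, with φ_0 = 1, φ_1 = x, φ_2 = x^2.
G =
  [2, 0, 2/3]
  [0, 2/3, 0]
  [2/3, 0, 2/5],
b = (28/15, -8/5, 52/105).
Solving gives a_0 = 41/35, a_1 = -12/5, a_2 = -5/7, so
  g(x) = -5*x^2/7 - 12*x/5 + 41/35.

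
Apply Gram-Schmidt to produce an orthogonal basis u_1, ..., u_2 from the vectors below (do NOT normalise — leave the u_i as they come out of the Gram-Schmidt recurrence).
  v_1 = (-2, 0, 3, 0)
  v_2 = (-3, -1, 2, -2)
Orthogonal basis:
  u_1 = (-2, 0, 3, 0)
  u_2 = (-15/13, -1, -10/13, -2)

Apply the Gram-Schmidt recurrence
  u_1 = v_1
  u_i = v_i − Σ_{j<i} ((v_i · u_j) / (u_j · u_j)) · u_j.

Step by step this gives:
  u_1 = (-2, 0, 3, 0)
  u_2 = (-15/13, -1, -10/13, -2)

Orthogonality check:
  u_2 · u_1 = 0 (should be 0)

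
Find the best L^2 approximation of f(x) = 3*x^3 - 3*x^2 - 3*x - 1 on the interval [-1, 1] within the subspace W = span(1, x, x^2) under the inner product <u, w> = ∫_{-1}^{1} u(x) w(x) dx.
g(x) = -3*x^2 - 6*x/5 - 1

The best approximation g ∈ W is the orthogonal projection of f onto W. Writing g = a_0 + a_1 x + a_2 x^2, the coefficients solve the normal equations G · a = b where
  G_{ij} = <φ_i, φ_j> and b_i = <f, φ_i>, with φ_0 = 1, φ_1 = x, φ_2 = x^2.
G =
  [2, 0, 2/3]
  [0, 2/3, 0]
  [2/3, 0, 2/5],
b = (-4, -4/5, -28/15).
Solving gives a_0 = -1, a_1 = -6/5, a_2 = -3, so
  g(x) = -3*x^2 - 6*x/5 - 1.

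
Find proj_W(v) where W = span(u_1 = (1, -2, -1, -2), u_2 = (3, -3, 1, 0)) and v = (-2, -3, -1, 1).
proj_W(v) = (29/126, -5/9, -5/14, -41/63)

Set up U = [u_1 | ... | u_2] ∈ R^(4×2). The projector onto W = col(U) is P = U (U^T U)^(-1) U^T.
Compute U^T U =
  [10, 8]
  [8, 19],
and U^T v = (3, 2).
Solve U^T U · c = U^T v for the coefficients: c = (41/126, -2/63). The projection is proj_W(v) = U c.
Check: (v - proj_W(v)) · u_1 = 0  (should be 0).
Check: (v - proj_W(v)) · u_2 = 0  (should be 0).
Result: proj_W(v) = (29/126, -5/9, -5/14, -41/63).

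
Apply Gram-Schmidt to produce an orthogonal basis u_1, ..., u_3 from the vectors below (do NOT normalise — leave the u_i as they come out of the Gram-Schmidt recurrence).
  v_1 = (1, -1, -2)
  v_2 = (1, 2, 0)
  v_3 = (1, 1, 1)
Orthogonal basis:
  u_1 = (1, -1, -2)
  u_2 = (7/6, 11/6, -1/3)
  u_3 = (20/29, -10/29, 15/29)

Apply the Gram-Schmidt recurrence
  u_1 = v_1
  u_i = v_i − Σ_{j<i} ((v_i · u_j) / (u_j · u_j)) · u_j.

Step by step this gives:
  u_1 = (1, -1, -2)
  u_2 = (7/6, 11/6, -1/3)
  u_3 = (20/29, -10/29, 15/29)

Orthogonality check:
  u_2 · u_1 = 0 (should be 0)
  u_3 · u_1 = 0 (should be 0)
  u_3 · u_2 = 0 (should be 0)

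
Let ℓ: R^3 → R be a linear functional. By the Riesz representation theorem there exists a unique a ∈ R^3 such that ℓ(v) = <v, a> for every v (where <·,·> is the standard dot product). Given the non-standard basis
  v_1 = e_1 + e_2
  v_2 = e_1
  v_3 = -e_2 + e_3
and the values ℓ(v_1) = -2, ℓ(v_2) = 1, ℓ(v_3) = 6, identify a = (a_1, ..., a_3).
a = (1, -3, 3)

Write a = (a_1, ..., a_3) in the standard basis. For each basis vector v_i, ℓ(v_i) = <v_i, a> is a linear equation in the a_j's. Collect the n equations into a matrix system V a = ℓ, where row i of V is v_i (expressed in the standard basis). Since V is invertible (lower-triangular with 1s on the diagonal, up to permutation), solve by back-substitution:
  V =
[[1, 1, 0],
 [1, 0, 0],
 [0, -1, 1]]
  V a = (-2, 1, 6)
Solving gives a = (1, -3, 3).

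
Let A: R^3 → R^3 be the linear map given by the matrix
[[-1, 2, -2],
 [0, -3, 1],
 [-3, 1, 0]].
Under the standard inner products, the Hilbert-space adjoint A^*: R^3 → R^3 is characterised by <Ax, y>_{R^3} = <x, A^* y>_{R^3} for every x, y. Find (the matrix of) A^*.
A^* = A^T =
[[-1, 0, -3],
 [2, -3, 1],
 [-2, 1, 0]]

For real matrices with standard dot products, the defining identity <Ax, y> = <x, A^* y> gives (Ax)^T y = x^T (A^*) y, i.e. x^T A^T y = x^T (A^*) y. Since this holds for all x, y, we must have A^* = A^T. Therefore
A^* =
[[-1, 0, -3],
 [2, -3, 1],
 [-2, 1, 0]].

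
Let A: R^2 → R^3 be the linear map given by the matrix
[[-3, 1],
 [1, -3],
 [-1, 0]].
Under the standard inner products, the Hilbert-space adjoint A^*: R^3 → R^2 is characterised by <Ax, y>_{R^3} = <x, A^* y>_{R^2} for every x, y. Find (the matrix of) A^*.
A^* = A^T =
[[-3, 1, -1],
 [1, -3, 0]]

For real matrices with standard dot products, the defining identity <Ax, y> = <x, A^* y> gives (Ax)^T y = x^T (A^*) y, i.e. x^T A^T y = x^T (A^*) y. Since this holds for all x, y, we must have A^* = A^T. Therefore
A^* =
[[-3, 1, -1],
 [1, -3, 0]].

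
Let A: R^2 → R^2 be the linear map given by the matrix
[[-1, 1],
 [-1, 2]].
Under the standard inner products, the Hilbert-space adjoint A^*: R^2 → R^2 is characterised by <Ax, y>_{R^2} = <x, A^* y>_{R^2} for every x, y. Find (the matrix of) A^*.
A^* = A^T =
[[-1, -1],
 [1, 2]]

For real matrices with standard dot products, the defining identity <Ax, y> = <x, A^* y> gives (Ax)^T y = x^T (A^*) y, i.e. x^T A^T y = x^T (A^*) y. Since this holds for all x, y, we must have A^* = A^T. Therefore
A^* =
[[-1, -1],
 [1, 2]].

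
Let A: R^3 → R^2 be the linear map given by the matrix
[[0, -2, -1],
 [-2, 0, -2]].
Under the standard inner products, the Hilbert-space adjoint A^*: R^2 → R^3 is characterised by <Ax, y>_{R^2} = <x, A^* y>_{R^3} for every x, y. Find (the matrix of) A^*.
A^* = A^T =
[[0, -2],
 [-2, 0],
 [-1, -2]]

For real matrices with standard dot products, the defining identity <Ax, y> = <x, A^* y> gives (Ax)^T y = x^T (A^*) y, i.e. x^T A^T y = x^T (A^*) y. Since this holds for all x, y, we must have A^* = A^T. Therefore
A^* =
[[0, -2],
 [-2, 0],
 [-1, -2]].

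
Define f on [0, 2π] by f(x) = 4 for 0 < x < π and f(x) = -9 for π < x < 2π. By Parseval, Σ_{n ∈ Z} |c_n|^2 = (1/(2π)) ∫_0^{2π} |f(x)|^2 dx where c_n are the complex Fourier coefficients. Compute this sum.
Σ |c_n|^2 = 97/2

Parseval equates the L^2 energy of f (normalised by 1/(2π)) with the ℓ^2 sum of its Fourier coefficients: (1/(2π)) ∫_0^{2π} |f|^2 = Σ |c_n|^2.
Compute the left side: (1/(2π)) [∫_0^π 4^2 dx + ∫_π^{2π} (-9)^2 dx] = (1/(2π)) · (16π + 81π) = (16 + 81)/2 = 97/2.
So Σ_{n ∈ Z} |c_n|^2 = 97/2.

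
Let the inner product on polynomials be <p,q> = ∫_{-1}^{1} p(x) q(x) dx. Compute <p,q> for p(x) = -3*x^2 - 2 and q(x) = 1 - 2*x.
<p,q> = -6

Expand the product: p(x)·q(x) = 6*x^3 - 3*x^2 + 4*x - 2.
∫_{-1}^{1} of each monomial x^k gives [2/(k+1) if k even, 0 if k odd]. Integrating term-by-term (or equivalently evaluating the antiderivative F(x) = 3*x^4/2 - x^3 + 2*x^2 - 2*x at the endpoints):
  F(1) − F(−1) = 1/2 − (13/2) = -6.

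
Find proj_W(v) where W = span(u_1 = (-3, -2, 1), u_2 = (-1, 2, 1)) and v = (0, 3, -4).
proj_W(v) = (38/21, 44/21, -8/21)

Set up U = [u_1 | ... | u_2] ∈ R^(3×2). The projector onto W = col(U) is P = U (U^T U)^(-1) U^T.
Compute U^T U =
  [14, 0]
  [0, 6],
and U^T v = (-10, 2).
Solve U^T U · c = U^T v for the coefficients: c = (-5/7, 1/3). The projection is proj_W(v) = U c.
Check: (v - proj_W(v)) · u_1 = 0  (should be 0).
Check: (v - proj_W(v)) · u_2 = 0  (should be 0).
Result: proj_W(v) = (38/21, 44/21, -8/21).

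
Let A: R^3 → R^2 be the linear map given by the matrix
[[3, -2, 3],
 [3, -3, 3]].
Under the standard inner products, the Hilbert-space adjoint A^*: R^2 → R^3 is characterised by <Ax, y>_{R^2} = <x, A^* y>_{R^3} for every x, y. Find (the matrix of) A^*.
A^* = A^T =
[[3, 3],
 [-2, -3],
 [3, 3]]

For real matrices with standard dot products, the defining identity <Ax, y> = <x, A^* y> gives (Ax)^T y = x^T (A^*) y, i.e. x^T A^T y = x^T (A^*) y. Since this holds for all x, y, we must have A^* = A^T. Therefore
A^* =
[[3, 3],
 [-2, -3],
 [3, 3]].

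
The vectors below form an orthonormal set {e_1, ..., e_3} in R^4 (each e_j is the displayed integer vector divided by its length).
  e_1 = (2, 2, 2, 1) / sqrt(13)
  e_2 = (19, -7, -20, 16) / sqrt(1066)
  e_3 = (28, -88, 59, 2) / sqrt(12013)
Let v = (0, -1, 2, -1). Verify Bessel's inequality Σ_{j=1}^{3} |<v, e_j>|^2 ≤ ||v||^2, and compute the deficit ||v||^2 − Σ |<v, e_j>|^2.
Σ |<v, e_j>|^2 = 3395/586; ||v||^2 = 6; deficit = 121/586

Write each e_j = u_j / sqrt(<u_j, u_j>) where u_j is the displayed integer vector. Then <v, e_j> = <v, u_j> / sqrt(<u_j, u_j>), so |<v, e_j>|^2 = <v, u_j>^2 / <u_j, u_j>.
Coefficients: <v, e_1> = 1/sqrt(13), <v, e_2> = -49/sqrt(1066), <v, e_3> = 204/sqrt(12013).
Square and sum: Σ |<v, e_j>|^2 = 3395/586.
Compute ||v||^2 = v·v = 6.
Deficit = 6 − 3395/586 = 121/586 ≥ 0, confirming Bessel's inequality. (The deficit equals ||v − Σ <v,e_j> e_j||^2, the squared distance from v to span{e_j}.)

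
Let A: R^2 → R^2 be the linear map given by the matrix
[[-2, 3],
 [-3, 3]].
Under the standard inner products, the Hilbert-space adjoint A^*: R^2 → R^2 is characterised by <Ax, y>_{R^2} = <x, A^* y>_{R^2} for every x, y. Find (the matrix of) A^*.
A^* = A^T =
[[-2, -3],
 [3, 3]]

For real matrices with standard dot products, the defining identity <Ax, y> = <x, A^* y> gives (Ax)^T y = x^T (A^*) y, i.e. x^T A^T y = x^T (A^*) y. Since this holds for all x, y, we must have A^* = A^T. Therefore
A^* =
[[-2, -3],
 [3, 3]].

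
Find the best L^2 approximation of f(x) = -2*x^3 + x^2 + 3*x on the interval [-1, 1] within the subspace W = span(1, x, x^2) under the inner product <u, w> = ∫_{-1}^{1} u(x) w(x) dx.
g(x) = x^2 + 9*x/5

The best approximation g ∈ W is the orthogonal projection of f onto W. Writing g = a_0 + a_1 x + a_2 x^2, the coefficients solve the normal equations G · a = b where
  G_{ij} = <φ_i, φ_j> and b_i = <f, φ_i>, with φ_0 = 1, φ_1 = x, φ_2 = x^2.
G =
  [2, 0, 2/3]
  [0, 2/3, 0]
  [2/3, 0, 2/5],
b = (2/3, 6/5, 2/5).
Solving gives a_0 = 0, a_1 = 9/5, a_2 = 1, so
  g(x) = x^2 + 9*x/5.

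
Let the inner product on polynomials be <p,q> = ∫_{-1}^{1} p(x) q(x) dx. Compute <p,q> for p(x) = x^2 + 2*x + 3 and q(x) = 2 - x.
<p,q> = 12

Expand the product: p(x)·q(x) = -x^3 + x + 6.
∫_{-1}^{1} of each monomial x^k gives [2/(k+1) if k even, 0 if k odd]. Integrating term-by-term (or equivalently evaluating the antiderivative F(x) = -x^4/4 + x^2/2 + 6*x at the endpoints):
  F(1) − F(−1) = 25/4 − (-23/4) = 12.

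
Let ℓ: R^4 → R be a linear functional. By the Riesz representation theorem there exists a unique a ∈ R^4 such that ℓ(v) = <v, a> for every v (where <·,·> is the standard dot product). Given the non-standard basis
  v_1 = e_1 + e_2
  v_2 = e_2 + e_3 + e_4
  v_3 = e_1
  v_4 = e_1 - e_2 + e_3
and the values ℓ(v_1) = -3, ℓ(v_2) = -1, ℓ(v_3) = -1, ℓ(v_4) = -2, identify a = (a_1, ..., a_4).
a = (-1, -2, -3, 4)

Write a = (a_1, ..., a_4) in the standard basis. For each basis vector v_i, ℓ(v_i) = <v_i, a> is a linear equation in the a_j's. Collect the n equations into a matrix system V a = ℓ, where row i of V is v_i (expressed in the standard basis). Since V is invertible (lower-triangular with 1s on the diagonal, up to permutation), solve by back-substitution:
  V =
[[1, 1, 0, 0],
 [0, 1, 1, 1],
 [1, 0, 0, 0],
 [1, -1, 1, 0]]
  V a = (-3, -1, -1, -2)
Solving gives a = (-1, -2, -3, 4).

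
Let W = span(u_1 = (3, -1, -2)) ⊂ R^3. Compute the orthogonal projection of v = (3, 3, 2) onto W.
proj_W(v) = (3/7, -1/7, -2/7)

Set up U = [u_1 | ... | u_1] ∈ R^(3×1). The projector onto W = col(U) is P = U (U^T U)^(-1) U^T.
Compute U^T U =
  [14],
and U^T v = (2).
Solve U^T U · c = U^T v for the coefficients: c = (1/7). The projection is proj_W(v) = U c.
Check: (v - proj_W(v)) · u_1 = 0  (should be 0).
Result: proj_W(v) = (3/7, -1/7, -2/7).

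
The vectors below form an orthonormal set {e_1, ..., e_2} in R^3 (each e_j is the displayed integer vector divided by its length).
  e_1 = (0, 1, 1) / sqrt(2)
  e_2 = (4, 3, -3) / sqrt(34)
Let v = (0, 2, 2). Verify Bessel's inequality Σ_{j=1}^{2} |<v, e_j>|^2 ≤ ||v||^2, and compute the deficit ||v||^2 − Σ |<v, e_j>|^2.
Σ |<v, e_j>|^2 = 8; ||v||^2 = 8; deficit = 0

Write each e_j = u_j / sqrt(<u_j, u_j>) where u_j is the displayed integer vector. Then <v, e_j> = <v, u_j> / sqrt(<u_j, u_j>), so |<v, e_j>|^2 = <v, u_j>^2 / <u_j, u_j>.
Coefficients: <v, e_1> = 4/sqrt(2), <v, e_2> = 0/sqrt(34).
Square and sum: Σ |<v, e_j>|^2 = 8.
Compute ||v||^2 = v·v = 8.
Deficit = 8 − 8 = 0 ≥ 0, confirming Bessel's inequality. (The deficit equals ||v − Σ <v,e_j> e_j||^2, the squared distance from v to span{e_j}.)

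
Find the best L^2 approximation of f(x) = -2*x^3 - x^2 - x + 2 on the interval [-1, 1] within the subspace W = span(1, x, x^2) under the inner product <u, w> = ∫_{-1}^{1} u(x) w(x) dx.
g(x) = -x^2 - 11*x/5 + 2

The best approximation g ∈ W is the orthogonal projection of f onto W. Writing g = a_0 + a_1 x + a_2 x^2, the coefficients solve the normal equations G · a = b where
  G_{ij} = <φ_i, φ_j> and b_i = <f, φ_i>, with φ_0 = 1, φ_1 = x, φ_2 = x^2.
G =
  [2, 0, 2/3]
  [0, 2/3, 0]
  [2/3, 0, 2/5],
b = (10/3, -22/15, 14/15).
Solving gives a_0 = 2, a_1 = -11/5, a_2 = -1, so
  g(x) = -x^2 - 11*x/5 + 2.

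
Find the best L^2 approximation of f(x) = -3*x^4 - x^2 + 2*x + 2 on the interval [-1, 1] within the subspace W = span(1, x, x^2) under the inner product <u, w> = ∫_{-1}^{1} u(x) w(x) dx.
g(x) = -25*x^2/7 + 2*x + 79/35

The best approximation g ∈ W is the orthogonal projection of f onto W. Writing g = a_0 + a_1 x + a_2 x^2, the coefficients solve the normal equations G · a = b where
  G_{ij} = <φ_i, φ_j> and b_i = <f, φ_i>, with φ_0 = 1, φ_1 = x, φ_2 = x^2.
G =
  [2, 0, 2/3]
  [0, 2/3, 0]
  [2/3, 0, 2/5],
b = (32/15, 4/3, 8/105).
Solving gives a_0 = 79/35, a_1 = 2, a_2 = -25/7, so
  g(x) = -25*x^2/7 + 2*x + 79/35.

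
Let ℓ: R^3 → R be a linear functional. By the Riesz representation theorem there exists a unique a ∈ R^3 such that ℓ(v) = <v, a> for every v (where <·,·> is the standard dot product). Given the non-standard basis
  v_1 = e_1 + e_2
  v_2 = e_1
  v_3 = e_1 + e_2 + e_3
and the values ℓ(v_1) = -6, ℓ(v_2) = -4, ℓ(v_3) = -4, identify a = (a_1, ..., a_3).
a = (-4, -2, 2)

Write a = (a_1, ..., a_3) in the standard basis. For each basis vector v_i, ℓ(v_i) = <v_i, a> is a linear equation in the a_j's. Collect the n equations into a matrix system V a = ℓ, where row i of V is v_i (expressed in the standard basis). Since V is invertible (lower-triangular with 1s on the diagonal, up to permutation), solve by back-substitution:
  V =
[[1, 1, 0],
 [1, 0, 0],
 [1, 1, 1]]
  V a = (-6, -4, -4)
Solving gives a = (-4, -2, 2).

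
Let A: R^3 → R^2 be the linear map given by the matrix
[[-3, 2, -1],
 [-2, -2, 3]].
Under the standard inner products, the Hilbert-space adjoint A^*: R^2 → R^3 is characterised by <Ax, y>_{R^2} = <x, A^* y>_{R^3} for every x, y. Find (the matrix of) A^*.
A^* = A^T =
[[-3, -2],
 [2, -2],
 [-1, 3]]

For real matrices with standard dot products, the defining identity <Ax, y> = <x, A^* y> gives (Ax)^T y = x^T (A^*) y, i.e. x^T A^T y = x^T (A^*) y. Since this holds for all x, y, we must have A^* = A^T. Therefore
A^* =
[[-3, -2],
 [2, -2],
 [-1, 3]].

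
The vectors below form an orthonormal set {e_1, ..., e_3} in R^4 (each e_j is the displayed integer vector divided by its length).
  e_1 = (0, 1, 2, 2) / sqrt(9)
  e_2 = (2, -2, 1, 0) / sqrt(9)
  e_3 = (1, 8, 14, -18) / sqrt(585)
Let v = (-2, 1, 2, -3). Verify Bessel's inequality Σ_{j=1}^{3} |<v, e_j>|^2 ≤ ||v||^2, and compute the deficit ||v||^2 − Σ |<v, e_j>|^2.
Σ |<v, e_j>|^2 = 8849/585; ||v||^2 = 18; deficit = 1681/585

Write each e_j = u_j / sqrt(<u_j, u_j>) where u_j is the displayed integer vector. Then <v, e_j> = <v, u_j> / sqrt(<u_j, u_j>), so |<v, e_j>|^2 = <v, u_j>^2 / <u_j, u_j>.
Coefficients: <v, e_1> = -1/sqrt(9), <v, e_2> = -4/sqrt(9), <v, e_3> = 88/sqrt(585).
Square and sum: Σ |<v, e_j>|^2 = 8849/585.
Compute ||v||^2 = v·v = 18.
Deficit = 18 − 8849/585 = 1681/585 ≥ 0, confirming Bessel's inequality. (The deficit equals ||v − Σ <v,e_j> e_j||^2, the squared distance from v to span{e_j}.)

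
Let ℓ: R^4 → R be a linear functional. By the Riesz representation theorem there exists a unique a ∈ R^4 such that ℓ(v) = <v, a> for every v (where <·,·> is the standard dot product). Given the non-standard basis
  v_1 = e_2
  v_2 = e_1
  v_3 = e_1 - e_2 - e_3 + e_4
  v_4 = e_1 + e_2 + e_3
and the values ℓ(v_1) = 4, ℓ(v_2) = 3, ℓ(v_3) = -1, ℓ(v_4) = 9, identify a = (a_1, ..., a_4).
a = (3, 4, 2, 2)

Write a = (a_1, ..., a_4) in the standard basis. For each basis vector v_i, ℓ(v_i) = <v_i, a> is a linear equation in the a_j's. Collect the n equations into a matrix system V a = ℓ, where row i of V is v_i (expressed in the standard basis). Since V is invertible (lower-triangular with 1s on the diagonal, up to permutation), solve by back-substitution:
  V =
[[0, 1, 0, 0],
 [1, 0, 0, 0],
 [1, -1, -1, 1],
 [1, 1, 1, 0]]
  V a = (4, 3, -1, 9)
Solving gives a = (3, 4, 2, 2).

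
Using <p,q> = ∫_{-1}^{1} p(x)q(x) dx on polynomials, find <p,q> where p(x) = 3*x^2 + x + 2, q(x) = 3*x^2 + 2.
<p,q> = 98/5

Expand the product: p(x)·q(x) = 9*x^4 + 3*x^3 + 12*x^2 + 2*x + 4.
∫_{-1}^{1} of each monomial x^k gives [2/(k+1) if k even, 0 if k odd]. Integrating term-by-term (or equivalently evaluating the antiderivative F(x) = 9*x^5/5 + 3*x^4/4 + 4*x^3 + x^2 + 4*x at the endpoints):
  F(1) − F(−1) = 231/20 − (-161/20) = 98/5.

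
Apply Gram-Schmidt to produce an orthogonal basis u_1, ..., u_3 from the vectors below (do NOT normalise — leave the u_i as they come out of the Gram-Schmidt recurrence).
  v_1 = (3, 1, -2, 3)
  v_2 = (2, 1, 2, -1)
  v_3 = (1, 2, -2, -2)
Orthogonal basis:
  u_1 = (3, 1, -2, 3)
  u_2 = (2, 1, 2, -1)
  u_3 = (24/115, 192/115, -246/115, -252/115)

Apply the Gram-Schmidt recurrence
  u_1 = v_1
  u_i = v_i − Σ_{j<i} ((v_i · u_j) / (u_j · u_j)) · u_j.

Step by step this gives:
  u_1 = (3, 1, -2, 3)
  u_2 = (2, 1, 2, -1)
  u_3 = (24/115, 192/115, -246/115, -252/115)

Orthogonality check:
  u_2 · u_1 = 0 (should be 0)
  u_3 · u_1 = 0 (should be 0)
  u_3 · u_2 = 0 (should be 0)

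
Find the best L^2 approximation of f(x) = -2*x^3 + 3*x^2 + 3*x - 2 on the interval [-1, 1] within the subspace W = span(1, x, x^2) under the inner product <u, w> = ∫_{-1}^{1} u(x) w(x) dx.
g(x) = 3*x^2 + 9*x/5 - 2

The best approximation g ∈ W is the orthogonal projection of f onto W. Writing g = a_0 + a_1 x + a_2 x^2, the coefficients solve the normal equations G · a = b where
  G_{ij} = <φ_i, φ_j> and b_i = <f, φ_i>, with φ_0 = 1, φ_1 = x, φ_2 = x^2.
G =
  [2, 0, 2/3]
  [0, 2/3, 0]
  [2/3, 0, 2/5],
b = (-2, 6/5, -2/15).
Solving gives a_0 = -2, a_1 = 9/5, a_2 = 3, so
  g(x) = 3*x^2 + 9*x/5 - 2.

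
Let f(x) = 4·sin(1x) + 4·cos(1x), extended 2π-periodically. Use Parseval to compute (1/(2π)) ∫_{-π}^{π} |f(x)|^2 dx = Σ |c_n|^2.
Σ |c_n|^2 = 16

Expand |f|^2 and use orthogonality of {sin(nx), cos(mx)} on [-π, π]:
  ∫_{-π}^{π} sin(nx)^2 dx = π, ∫ cos(mx)^2 dx = π, and cross terms integrate to 0.
So ∫_{-π}^{π} f(x)^2 dx = 4^2 · π + 4^2 · π = (16 + 16)π.
Divide by 2π: (16 + 16)/2 = 16.
By Parseval, this equals Σ |c_n|^2.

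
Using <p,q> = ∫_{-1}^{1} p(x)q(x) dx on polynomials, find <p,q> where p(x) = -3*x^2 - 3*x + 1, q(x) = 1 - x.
<p,q> = 2

Expand the product: p(x)·q(x) = 3*x^3 - 4*x + 1.
∫_{-1}^{1} of each monomial x^k gives [2/(k+1) if k even, 0 if k odd]. Integrating term-by-term (or equivalently evaluating the antiderivative F(x) = 3*x^4/4 - 2*x^2 + x at the endpoints):
  F(1) − F(−1) = -1/4 − (-9/4) = 2.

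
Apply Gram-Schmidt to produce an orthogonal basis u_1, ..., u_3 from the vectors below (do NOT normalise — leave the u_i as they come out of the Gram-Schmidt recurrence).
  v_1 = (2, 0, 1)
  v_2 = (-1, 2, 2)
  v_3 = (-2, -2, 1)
Orthogonal basis:
  u_1 = (2, 0, 1)
  u_2 = (-1, 2, 2)
  u_3 = (-4/5, -2, 8/5)

Apply the Gram-Schmidt recurrence
  u_1 = v_1
  u_i = v_i − Σ_{j<i} ((v_i · u_j) / (u_j · u_j)) · u_j.

Step by step this gives:
  u_1 = (2, 0, 1)
  u_2 = (-1, 2, 2)
  u_3 = (-4/5, -2, 8/5)

Orthogonality check:
  u_2 · u_1 = 0 (should be 0)
  u_3 · u_1 = 0 (should be 0)
  u_3 · u_2 = 0 (should be 0)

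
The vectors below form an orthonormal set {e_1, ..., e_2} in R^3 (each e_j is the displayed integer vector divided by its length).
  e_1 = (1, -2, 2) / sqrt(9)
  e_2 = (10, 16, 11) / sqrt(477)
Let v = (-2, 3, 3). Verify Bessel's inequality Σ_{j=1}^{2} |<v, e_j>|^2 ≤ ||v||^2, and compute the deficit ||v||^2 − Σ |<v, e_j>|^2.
Σ |<v, e_j>|^2 = 437/53; ||v||^2 = 22; deficit = 729/53

Write each e_j = u_j / sqrt(<u_j, u_j>) where u_j is the displayed integer vector. Then <v, e_j> = <v, u_j> / sqrt(<u_j, u_j>), so |<v, e_j>|^2 = <v, u_j>^2 / <u_j, u_j>.
Coefficients: <v, e_1> = -2/sqrt(9), <v, e_2> = 61/sqrt(477).
Square and sum: Σ |<v, e_j>|^2 = 437/53.
Compute ||v||^2 = v·v = 22.
Deficit = 22 − 437/53 = 729/53 ≥ 0, confirming Bessel's inequality. (The deficit equals ||v − Σ <v,e_j> e_j||^2, the squared distance from v to span{e_j}.)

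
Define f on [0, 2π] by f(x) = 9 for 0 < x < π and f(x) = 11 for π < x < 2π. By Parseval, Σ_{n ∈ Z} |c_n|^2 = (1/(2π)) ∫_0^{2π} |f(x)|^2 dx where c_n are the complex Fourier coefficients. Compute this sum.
Σ |c_n|^2 = 101

Parseval equates the L^2 energy of f (normalised by 1/(2π)) with the ℓ^2 sum of its Fourier coefficients: (1/(2π)) ∫_0^{2π} |f|^2 = Σ |c_n|^2.
Compute the left side: (1/(2π)) [∫_0^π 9^2 dx + ∫_π^{2π} 11^2 dx] = (1/(2π)) · (81π + 121π) = (81 + 121)/2 = 101.
So Σ_{n ∈ Z} |c_n|^2 = 101.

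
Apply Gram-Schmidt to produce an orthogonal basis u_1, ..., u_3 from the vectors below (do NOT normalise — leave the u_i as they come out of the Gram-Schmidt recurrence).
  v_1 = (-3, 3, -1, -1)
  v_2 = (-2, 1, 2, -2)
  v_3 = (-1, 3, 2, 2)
Orthogonal basis:
  u_1 = (-3, 3, -1, -1)
  u_2 = (-13/20, -7/20, 49/20, -31/20)
  u_3 = (54/179, 332/179, 361/179, 473/179)

Apply the Gram-Schmidt recurrence
  u_1 = v_1
  u_i = v_i − Σ_{j<i} ((v_i · u_j) / (u_j · u_j)) · u_j.

Step by step this gives:
  u_1 = (-3, 3, -1, -1)
  u_2 = (-13/20, -7/20, 49/20, -31/20)
  u_3 = (54/179, 332/179, 361/179, 473/179)

Orthogonality check:
  u_2 · u_1 = 0 (should be 0)
  u_3 · u_1 = 0 (should be 0)
  u_3 · u_2 = 0 (should be 0)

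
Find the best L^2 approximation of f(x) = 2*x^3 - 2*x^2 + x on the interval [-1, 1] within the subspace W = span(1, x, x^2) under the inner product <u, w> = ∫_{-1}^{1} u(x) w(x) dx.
g(x) = -2*x^2 + 11*x/5

The best approximation g ∈ W is the orthogonal projection of f onto W. Writing g = a_0 + a_1 x + a_2 x^2, the coefficients solve the normal equations G · a = b where
  G_{ij} = <φ_i, φ_j> and b_i = <f, φ_i>, with φ_0 = 1, φ_1 = x, φ_2 = x^2.
G =
  [2, 0, 2/3]
  [0, 2/3, 0]
  [2/3, 0, 2/5],
b = (-4/3, 22/15, -4/5).
Solving gives a_0 = 0, a_1 = 11/5, a_2 = -2, so
  g(x) = -2*x^2 + 11*x/5.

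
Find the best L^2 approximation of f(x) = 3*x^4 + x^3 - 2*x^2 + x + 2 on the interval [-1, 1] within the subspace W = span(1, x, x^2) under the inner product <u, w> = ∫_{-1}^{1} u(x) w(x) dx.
g(x) = 4*x^2/7 + 8*x/5 + 61/35

The best approximation g ∈ W is the orthogonal projection of f onto W. Writing g = a_0 + a_1 x + a_2 x^2, the coefficients solve the normal equations G · a = b where
  G_{ij} = <φ_i, φ_j> and b_i = <f, φ_i>, with φ_0 = 1, φ_1 = x, φ_2 = x^2.
G =
  [2, 0, 2/3]
  [0, 2/3, 0]
  [2/3, 0, 2/5],
b = (58/15, 16/15, 146/105).
Solving gives a_0 = 61/35, a_1 = 8/5, a_2 = 4/7, so
  g(x) = 4*x^2/7 + 8*x/5 + 61/35.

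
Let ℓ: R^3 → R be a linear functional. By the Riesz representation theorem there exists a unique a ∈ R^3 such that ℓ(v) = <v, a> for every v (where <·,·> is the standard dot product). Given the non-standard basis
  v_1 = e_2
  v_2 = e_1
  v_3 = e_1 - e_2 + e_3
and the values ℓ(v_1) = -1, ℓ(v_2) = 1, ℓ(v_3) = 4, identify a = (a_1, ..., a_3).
a = (1, -1, 2)

Write a = (a_1, ..., a_3) in the standard basis. For each basis vector v_i, ℓ(v_i) = <v_i, a> is a linear equation in the a_j's. Collect the n equations into a matrix system V a = ℓ, where row i of V is v_i (expressed in the standard basis). Since V is invertible (lower-triangular with 1s on the diagonal, up to permutation), solve by back-substitution:
  V =
[[0, 1, 0],
 [1, 0, 0],
 [1, -1, 1]]
  V a = (-1, 1, 4)
Solving gives a = (1, -1, 2).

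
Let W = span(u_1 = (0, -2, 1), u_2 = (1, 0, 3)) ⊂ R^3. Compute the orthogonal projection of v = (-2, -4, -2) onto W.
proj_W(v) = (-58/41, -168/41, -90/41)

Set up U = [u_1 | ... | u_2] ∈ R^(3×2). The projector onto W = col(U) is P = U (U^T U)^(-1) U^T.
Compute U^T U =
  [5, 3]
  [3, 10],
and U^T v = (6, -8).
Solve U^T U · c = U^T v for the coefficients: c = (84/41, -58/41). The projection is proj_W(v) = U c.
Check: (v - proj_W(v)) · u_1 = 0  (should be 0).
Check: (v - proj_W(v)) · u_2 = 0  (should be 0).
Result: proj_W(v) = (-58/41, -168/41, -90/41).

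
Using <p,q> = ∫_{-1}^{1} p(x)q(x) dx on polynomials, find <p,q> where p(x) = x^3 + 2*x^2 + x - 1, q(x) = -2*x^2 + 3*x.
<p,q> = 44/15

Expand the product: p(x)·q(x) = -2*x^5 - x^4 + 4*x^3 + 5*x^2 - 3*x.
∫_{-1}^{1} of each monomial x^k gives [2/(k+1) if k even, 0 if k odd]. Integrating term-by-term (or equivalently evaluating the antiderivative F(x) = -x^6/3 - x^5/5 + x^4 + 5*x^3/3 - 3*x^2/2 at the endpoints):
  F(1) − F(−1) = 19/30 − (-23/10) = 44/15.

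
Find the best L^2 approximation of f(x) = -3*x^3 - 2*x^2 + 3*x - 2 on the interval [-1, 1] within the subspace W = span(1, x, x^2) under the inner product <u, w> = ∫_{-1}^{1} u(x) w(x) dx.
g(x) = -2*x^2 + 6*x/5 - 2

The best approximation g ∈ W is the orthogonal projection of f onto W. Writing g = a_0 + a_1 x + a_2 x^2, the coefficients solve the normal equations G · a = b where
  G_{ij} = <φ_i, φ_j> and b_i = <f, φ_i>, with φ_0 = 1, φ_1 = x, φ_2 = x^2.
G =
  [2, 0, 2/3]
  [0, 2/3, 0]
  [2/3, 0, 2/5],
b = (-16/3, 4/5, -32/15).
Solving gives a_0 = -2, a_1 = 6/5, a_2 = -2, so
  g(x) = -2*x^2 + 6*x/5 - 2.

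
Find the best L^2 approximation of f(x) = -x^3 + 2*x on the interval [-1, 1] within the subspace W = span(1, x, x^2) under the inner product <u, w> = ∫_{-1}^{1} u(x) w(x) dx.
g(x) = 7*x/5

The best approximation g ∈ W is the orthogonal projection of f onto W. Writing g = a_0 + a_1 x + a_2 x^2, the coefficients solve the normal equations G · a = b where
  G_{ij} = <φ_i, φ_j> and b_i = <f, φ_i>, with φ_0 = 1, φ_1 = x, φ_2 = x^2.
G =
  [2, 0, 2/3]
  [0, 2/3, 0]
  [2/3, 0, 2/5],
b = (0, 14/15, 0).
Solving gives a_0 = 0, a_1 = 7/5, a_2 = 0, so
  g(x) = 7*x/5.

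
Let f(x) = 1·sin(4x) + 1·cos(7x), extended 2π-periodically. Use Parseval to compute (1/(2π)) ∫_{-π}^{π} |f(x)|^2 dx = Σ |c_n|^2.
Σ |c_n|^2 = 1

Expand |f|^2 and use orthogonality of {sin(nx), cos(mx)} on [-π, π]:
  ∫_{-π}^{π} sin(nx)^2 dx = π, ∫ cos(mx)^2 dx = π, and cross terms integrate to 0.
So ∫_{-π}^{π} f(x)^2 dx = 1^2 · π + 1^2 · π = (1 + 1)π.
Divide by 2π: (1 + 1)/2 = 1.
By Parseval, this equals Σ |c_n|^2.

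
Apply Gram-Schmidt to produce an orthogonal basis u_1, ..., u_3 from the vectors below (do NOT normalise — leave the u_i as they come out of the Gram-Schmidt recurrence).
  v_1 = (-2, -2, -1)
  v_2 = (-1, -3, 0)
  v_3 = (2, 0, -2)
Orthogonal basis:
  u_1 = (-2, -2, -1)
  u_2 = (7/9, -11/9, 8/9)
  u_3 = (21/13, -7/13, -28/13)

Apply the Gram-Schmidt recurrence
  u_1 = v_1
  u_i = v_i − Σ_{j<i} ((v_i · u_j) / (u_j · u_j)) · u_j.

Step by step this gives:
  u_1 = (-2, -2, -1)
  u_2 = (7/9, -11/9, 8/9)
  u_3 = (21/13, -7/13, -28/13)

Orthogonality check:
  u_2 · u_1 = 0 (should be 0)
  u_3 · u_1 = 0 (should be 0)
  u_3 · u_2 = 0 (should be 0)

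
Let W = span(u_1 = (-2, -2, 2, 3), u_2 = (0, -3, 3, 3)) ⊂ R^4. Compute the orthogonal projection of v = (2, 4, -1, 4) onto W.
proj_W(v) = (-1/7, 5/14, -5/14, -2/7)

Set up U = [u_1 | ... | u_2] ∈ R^(4×2). The projector onto W = col(U) is P = U (U^T U)^(-1) U^T.
Compute U^T U =
  [21, 21]
  [21, 27],
and U^T v = (-2, -3).
Solve U^T U · c = U^T v for the coefficients: c = (1/14, -1/6). The projection is proj_W(v) = U c.
Check: (v - proj_W(v)) · u_1 = 0  (should be 0).
Check: (v - proj_W(v)) · u_2 = 0  (should be 0).
Result: proj_W(v) = (-1/7, 5/14, -5/14, -2/7).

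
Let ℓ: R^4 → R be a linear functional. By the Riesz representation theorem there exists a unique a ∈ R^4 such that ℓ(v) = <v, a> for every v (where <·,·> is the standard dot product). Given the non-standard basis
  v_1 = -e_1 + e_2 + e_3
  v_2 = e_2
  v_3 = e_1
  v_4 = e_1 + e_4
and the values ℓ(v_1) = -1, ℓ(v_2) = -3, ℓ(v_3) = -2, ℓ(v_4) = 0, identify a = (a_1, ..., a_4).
a = (-2, -3, 0, 2)

Write a = (a_1, ..., a_4) in the standard basis. For each basis vector v_i, ℓ(v_i) = <v_i, a> is a linear equation in the a_j's. Collect the n equations into a matrix system V a = ℓ, where row i of V is v_i (expressed in the standard basis). Since V is invertible (lower-triangular with 1s on the diagonal, up to permutation), solve by back-substitution:
  V =
[[-1, 1, 1, 0],
 [0, 1, 0, 0],
 [1, 0, 0, 0],
 [1, 0, 0, 1]]
  V a = (-1, -3, -2, 0)
Solving gives a = (-2, -3, 0, 2).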